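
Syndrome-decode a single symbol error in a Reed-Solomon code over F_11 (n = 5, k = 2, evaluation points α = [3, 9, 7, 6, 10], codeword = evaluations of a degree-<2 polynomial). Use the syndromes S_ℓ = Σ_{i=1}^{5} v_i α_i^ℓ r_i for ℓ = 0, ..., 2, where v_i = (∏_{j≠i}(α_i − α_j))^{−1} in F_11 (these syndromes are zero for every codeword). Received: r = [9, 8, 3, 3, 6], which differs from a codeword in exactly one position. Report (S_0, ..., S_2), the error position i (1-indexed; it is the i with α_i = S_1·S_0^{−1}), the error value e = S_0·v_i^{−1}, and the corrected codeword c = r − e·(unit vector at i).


S = (1, 7, 5), error at position 3, error magnitude e = 2, c = [9, 8, 1, 3, 6].

Step 1: column multipliers v_i = (∏_{j≠i}(α_i − α_j))^{−1} mod 11.
  i = 1 (α = 3): (3−9)(3−7)(3−6)(3−10) = (−6)·(−4)·(−3)·(−7) = 504 ≡ 9, so v_1 = 9^{−1} = 5 (mod 11).
  i = 2 (α = 9): (9−3)(9−7)(9−6)(9−10) = 6·2·3·(−1) = −36 ≡ 8, so v_2 = 8^{−1} = 7 (mod 11).
  i = 3 (α = 7): (7−3)(7−9)(7−6)(7−10) = 4·(−2)·1·(−3) = 24 ≡ 2, so v_3 = 2^{−1} = 6 (mod 11).
  i = 4 (α = 6): (6−3)(6−9)(6−7)(6−10) = 3·(−3)·(−1)·(−4) = −36 ≡ 8, so v_4 = 8^{−1} = 7 (mod 11).
  i = 5 (α = 10): (10−3)(10−9)(10−7)(10−6) = 7·1·3·4 = 84 ≡ 7, so v_5 = 7^{−1} = 8 (mod 11).
  v = [5, 7, 6, 7, 8].
Step 2: syndromes of r = [9, 8, 3, 3, 6] (all sums mod 11).
  S_0 = Σ v_i r_i = 5·9 + 7·8 + 6·3 + 7·3 + 8·6 = 188 ≡ 1.
  S_1 = Σ v_i α_i r_i = 5·3·9 + 7·9·8 + 6·7·3 + 7·6·3 + 8·10·6 = 1371 ≡ 7.
  α_i^2 mod 11 = [9, 4, 5, 3, 1].
  S_2 = Σ v_i α_i^2 r_i = 5·9·9 + 7·4·8 + 6·5·3 + 7·3·3 + 8·1·6 = 830 ≡ 5.
  S = (1, 7, 5) ≠ 0, so r is not a codeword (an error is present).
Step 3: locate the error. For a single error e at position i, S_ℓ = v_i·e·α_i^ℓ, so α_err = S_1/S_0.
  S_0^{−1} = 1^{−1} = 1 (mod 11), so α_err = 7·1 = 7 ≡ 7 = α_3. Error position i = 3.
  Consistency check: S_2/S_1 = 5·8 = 40 ≡ 7 = α_err ✓ (single-error assumption holds).
Step 4: error magnitude e = S_0/v_3 = S_0·∏_{j≠3}(α_3 − α_j) = 1·2 = 2 ≡ 2 (mod 11).
Step 5: correct position 3: c_3 = r_3 − e = 3 − 2 ≡ 1 (mod 11). Hence c = [9, 8, 1, 3, 6].
  Check: interpolating c through the α_i gives m(x) = 4 + 9·x (degree < 2) with m(α_i) = c_i for every i, so c is indeed a codeword.


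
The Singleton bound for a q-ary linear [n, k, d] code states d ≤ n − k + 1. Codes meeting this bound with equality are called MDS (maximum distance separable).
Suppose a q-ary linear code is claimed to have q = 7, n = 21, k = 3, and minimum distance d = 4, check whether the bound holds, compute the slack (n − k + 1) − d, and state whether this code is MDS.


Singleton RHS = n − k + 1 = 19, slack = 15, bound satisfied, not MDS.

Singleton bound: d ≤ n − k + 1.
Here n = 21, k = 3, so n − k + 1 = 19.
Given d = 4, check d ≤ 19: YES.
Slack = (n − k + 1) − d = 15.
The code is NOT MDS (slack = 15 > 0).
Description: the claimed parameters are [21, 3, 4]_7; such a code would be non-MDS.


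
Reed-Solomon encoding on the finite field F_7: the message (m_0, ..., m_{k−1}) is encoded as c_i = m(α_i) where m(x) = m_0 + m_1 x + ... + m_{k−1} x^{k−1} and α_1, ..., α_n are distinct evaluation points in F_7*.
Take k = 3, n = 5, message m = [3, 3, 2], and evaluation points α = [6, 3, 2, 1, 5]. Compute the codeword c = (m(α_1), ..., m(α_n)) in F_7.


c = [2, 2, 3, 1, 5]

Message polynomial: m(x) = 3 + 3·x + 2·x^2 (mod 7).
For each evaluation point α_i, compute m(α_i) mod 7:
  α_1 = 6: Horner steps 2 → 1 → 2, so m(6) = 2.
  α_2 = 3: Horner steps 2 → 2 → 2, so m(3) = 2.
  α_3 = 2: Horner steps 2 → 0 → 3, so m(2) = 3.
  α_4 = 1: Horner steps 2 → 5 → 1, so m(1) = 1.
  α_5 = 5: Horner steps 2 → 6 → 5, so m(5) = 5.
Codeword c = [2, 2, 3, 1, 5] ∈ F_7^5.


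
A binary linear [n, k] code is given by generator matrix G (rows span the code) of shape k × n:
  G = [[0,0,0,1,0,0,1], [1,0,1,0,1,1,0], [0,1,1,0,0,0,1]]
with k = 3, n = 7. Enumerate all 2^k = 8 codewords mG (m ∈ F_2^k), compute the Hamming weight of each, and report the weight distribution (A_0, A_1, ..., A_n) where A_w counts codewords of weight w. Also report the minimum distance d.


Weight distribution: A_0 = 1, A_2 = 1, A_3 = 2, A_4 = 1, A_5 = 2, A_6 = 1. Minimum distance d = 2.

Enumerate all 2^3 = 8 messages m ∈ F_2^3.
For each, compute codeword c = mG in F_2^7, then tally its weight.
  m = 000 → c = 0000000, weight = 0.
  m = 100 → c = 0001001, weight = 2.
  m = 010 → c = 1010110, weight = 4.
  m = 110 → c = 1011111, weight = 6.
  m = 001 → c = 0110001, weight = 3.
  m = 101 → c = 0111000, weight = 3.
  m = 011 → c = 1100111, weight = 5.
  m = 111 → c = 1101110, weight = 5.
Tally weights:
  weight 0: 1 codewords.
  weight 2: 1 codewords.
  weight 3: 2 codewords.
  weight 4: 1 codewords.
  weight 5: 2 codewords.
  weight 6: 1 codewords.
Minimum distance d = smallest w > 0 with A_w > 0 = 2.
Sanity: Σ A_w = 8 = 2^3 = 8 ✓.


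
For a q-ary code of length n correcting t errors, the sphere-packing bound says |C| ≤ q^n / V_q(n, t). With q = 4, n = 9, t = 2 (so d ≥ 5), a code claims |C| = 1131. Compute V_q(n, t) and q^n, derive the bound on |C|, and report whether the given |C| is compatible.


V_q(n, t) = 352, q^n = 262144, Hamming bound = 744, |C| = 1131 > bound (violated).

Step 1: Compute V_q(n, t) = Σ_{j=0}^2 C(n, j) (q−1)^j.
  j = 0: C(9,0)·(3)^0 = 1·1 = 1.
  j = 1: C(9,1)·(3)^1 = 9·3 = 27.
  j = 2: C(9,2)·(3)^2 = 36·9 = 324.
  V_q(n, t) = 1 + 27 + 324 = 352.
Step 2: q^n = 4^9 = 262144.
Step 3: Hamming bound ⌊q^n / V_q(n,t)⌋ = ⌊262144/352⌋ = 744.
Step 4: Compare |C| = 1131 to 744: violated.
The claimed |C| lies above the Hamming bound, so no 4-ary code of length 9 with d ≥ 5 can have 1131 codewords.


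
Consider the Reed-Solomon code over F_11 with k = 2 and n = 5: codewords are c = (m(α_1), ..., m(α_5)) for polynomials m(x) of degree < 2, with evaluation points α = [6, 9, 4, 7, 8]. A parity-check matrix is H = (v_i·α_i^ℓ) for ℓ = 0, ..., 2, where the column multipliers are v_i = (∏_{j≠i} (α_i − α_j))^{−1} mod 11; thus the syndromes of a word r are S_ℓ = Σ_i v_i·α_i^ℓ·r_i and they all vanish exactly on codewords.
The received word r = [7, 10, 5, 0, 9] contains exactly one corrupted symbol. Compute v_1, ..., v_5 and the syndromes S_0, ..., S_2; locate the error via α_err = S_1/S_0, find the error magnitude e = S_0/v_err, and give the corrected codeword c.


S = (6, 9, 8), error at position 4, error magnitude e = 3, c = [7, 10, 5, 8, 9].

Step 1: column multipliers v_i = (∏_{j≠i}(α_i − α_j))^{−1} mod 11.
  i = 1 (α = 6): (6−9)(6−4)(6−7)(6−8) = (−3)·2·(−1)·(−2) = −12 ≡ 10, so v_1 = 10^{−1} = 10 (mod 11).
  i = 2 (α = 9): (9−6)(9−4)(9−7)(9−8) = 3·5·2·1 = 30 ≡ 8, so v_2 = 8^{−1} = 7 (mod 11).
  i = 3 (α = 4): (4−6)(4−9)(4−7)(4−8) = (−2)·(−5)·(−3)·(−4) = 120 ≡ 10, so v_3 = 10^{−1} = 10 (mod 11).
  i = 4 (α = 7): (7−6)(7−9)(7−4)(7−8) = 1·(−2)·3·(−1) = 6 ≡ 6, so v_4 = 6^{−1} = 2 (mod 11).
  i = 5 (α = 8): (8−6)(8−9)(8−4)(8−7) = 2·(−1)·4·1 = −8 ≡ 3, so v_5 = 3^{−1} = 4 (mod 11).
  v = [10, 7, 10, 2, 4].
Step 2: syndromes of r = [7, 10, 5, 0, 9] (all sums mod 11).
  S_0 = Σ v_i r_i = 10·7 + 7·10 + 10·5 + 2·0 + 4·9 = 226 ≡ 6.
  S_1 = Σ v_i α_i r_i = 10·6·7 + 7·9·10 + 10·4·5 + 2·7·0 + 4·8·9 = 1538 ≡ 9.
  α_i^2 mod 11 = [3, 4, 5, 5, 9].
  S_2 = Σ v_i α_i^2 r_i = 10·3·7 + 7·4·10 + 10·5·5 + 2·5·0 + 4·9·9 = 1064 ≡ 8.
  S = (6, 9, 8) ≠ 0, so r is not a codeword (an error is present).
Step 3: locate the error. For a single error e at position i, S_ℓ = v_i·e·α_i^ℓ, so α_err = S_1/S_0.
  S_0^{−1} = 6^{−1} = 2 (mod 11), so α_err = 9·2 = 18 ≡ 7 = α_4. Error position i = 4.
  Consistency check: S_2/S_1 = 8·5 = 40 ≡ 7 = α_err ✓ (single-error assumption holds).
Step 4: error magnitude e = S_0/v_4 = S_0·∏_{j≠4}(α_4 − α_j) = 6·6 = 36 ≡ 3 (mod 11).
Step 5: correct position 4: c_4 = r_4 − e = 0 − 3 ≡ 8 (mod 11). Hence c = [7, 10, 5, 8, 9].
  Check: interpolating c through the α_i gives m(x) = 1 + 1·x (degree < 2) with m(α_i) = c_i for every i, so c is indeed a codeword.


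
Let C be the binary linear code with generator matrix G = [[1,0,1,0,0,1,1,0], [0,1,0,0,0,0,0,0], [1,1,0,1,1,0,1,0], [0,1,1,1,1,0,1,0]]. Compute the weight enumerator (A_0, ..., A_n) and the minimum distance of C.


Weight distribution: A_0 = 1, A_1 = 1, A_2 = 2, A_3 = 2, A_4 = 5, A_5 = 5. Minimum distance d = 1.

Enumerate all 2^4 = 16 messages m ∈ F_2^4.
For each, compute codeword c = mG in F_2^8, then tally its weight.
  m = 0000 → c = 00000000, weight = 0.
  m = 1000 → c = 10100110, weight = 4.
  m = 0100 → c = 01000000, weight = 1.
  m = 1100 → c = 11100110, weight = 5.
  m = 0010 → c = 11011010, weight = 5.
  m = 1010 → c = 01111100, weight = 5.
  m = 0110 → c = 10011010, weight = 4.
  m = 1110 → c = 00111100, weight = 4.
  m = 0001 → c = 01111010, weight = 5.
  m = 1001 → c = 11011100, weight = 5.
  m = 0101 → c = 00111010, weight = 4.
  m = 1101 → c = 10011100, weight = 4.
  m = 0011 → c = 10100000, weight = 2.
  m = 1011 → c = 00000110, weight = 2.
  m = 0111 → c = 11100000, weight = 3.
  m = 1111 → c = 01000110, weight = 3.
Tally weights:
  weight 0: 1 codewords.
  weight 1: 1 codewords.
  weight 2: 2 codewords.
  weight 3: 2 codewords.
  weight 4: 5 codewords.
  weight 5: 5 codewords.
Minimum distance d = smallest w > 0 with A_w > 0 = 1.
Sanity: Σ A_w = 16 = 2^4 = 16 ✓.


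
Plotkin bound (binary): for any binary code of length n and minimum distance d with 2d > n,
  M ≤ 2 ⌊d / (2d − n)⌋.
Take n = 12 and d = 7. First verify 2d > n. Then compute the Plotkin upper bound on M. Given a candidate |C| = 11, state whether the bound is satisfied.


Plotkin bound M ≤ 6; given |C| = 11 > bound (violated).

Check applicability: 2d = 14, n = 12.
2d − n = 2 > 0, so Plotkin applies.
Compute d/(2d−n) = 7/2 ≈ 3.5000.
⌊d/(2d−n)⌋ = 3.
Plotkin bound: M ≤ 2·3 = 6.
Given |C| = 11, check: VIOLATED.
This |C| is above the Plotkin bound, so no binary code with n = 12, d = 7 and 11 codewords exists.


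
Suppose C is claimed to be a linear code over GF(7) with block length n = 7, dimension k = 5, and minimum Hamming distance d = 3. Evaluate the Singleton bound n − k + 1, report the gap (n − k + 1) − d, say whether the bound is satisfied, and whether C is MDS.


Singleton RHS = n − k + 1 = 3, slack = 0, bound satisfied, MDS.

Singleton bound: d ≤ n − k + 1.
Here n = 7, k = 5, so n − k + 1 = 3.
Given d = 3, check d ≤ 3: YES.
Slack = (n − k + 1) − d = 0.
The code is MDS (slack = 0).
Description: the claimed parameters are [7, 5, 3]_7; such a code would be MDS (meets Singleton bound).


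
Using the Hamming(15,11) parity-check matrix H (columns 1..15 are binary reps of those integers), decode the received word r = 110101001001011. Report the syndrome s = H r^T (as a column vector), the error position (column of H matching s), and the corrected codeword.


s = (0, 1, 0, 1)^T, error position = 5, corrected codeword c = 110111001001011

Compute s = H r^T mod 2 one row at a time:
  s_1 = 0 + 1 + 0 + 0 + 1 + 0 + 1 + 1 = 4 ≡ 0 (mod 2).
  s_2 = 1 + 0 + 1 + 0 + 1 + 0 + 1 + 1 = 5 ≡ 1 (mod 2).
  s_3 = 1 + 0 + 1 + 0 + 0 + 0 + 1 + 1 = 4 ≡ 0 (mod 2).
  s_4 = 1 + 0 + 0 + 0 + 1 + 0 + 0 + 1 = 3 ≡ 1 (mod 2).
s = (0, 1, 0, 1)^T — this equals column 5 of H (binary 0101), so error is at position 5.
Correct: flip bit 5 of r = 110101001001011 to get c = 110111001001011.


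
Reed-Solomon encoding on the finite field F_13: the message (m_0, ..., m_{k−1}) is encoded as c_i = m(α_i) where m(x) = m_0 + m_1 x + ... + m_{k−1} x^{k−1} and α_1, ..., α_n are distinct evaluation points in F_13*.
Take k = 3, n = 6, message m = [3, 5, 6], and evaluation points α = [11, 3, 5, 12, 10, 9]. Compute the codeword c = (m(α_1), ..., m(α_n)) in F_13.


c = [4, 7, 9, 4, 3, 1]

Message polynomial: m(x) = 3 + 5·x + 6·x^2 (mod 13).
For each evaluation point α_i, compute m(α_i) mod 13:
  α_1 = 11: Horner steps 6 → 6 → 4, so m(11) = 4.
  α_2 = 3: Horner steps 6 → 10 → 7, so m(3) = 7.
  α_3 = 5: Horner steps 6 → 9 → 9, so m(5) = 9.
  α_4 = 12: Horner steps 6 → 12 → 4, so m(12) = 4.
  α_5 = 10: Horner steps 6 → 0 → 3, so m(10) = 3.
  α_6 = 9: Horner steps 6 → 7 → 1, so m(9) = 1.
Codeword c = [4, 7, 9, 4, 3, 1] ∈ F_13^6.


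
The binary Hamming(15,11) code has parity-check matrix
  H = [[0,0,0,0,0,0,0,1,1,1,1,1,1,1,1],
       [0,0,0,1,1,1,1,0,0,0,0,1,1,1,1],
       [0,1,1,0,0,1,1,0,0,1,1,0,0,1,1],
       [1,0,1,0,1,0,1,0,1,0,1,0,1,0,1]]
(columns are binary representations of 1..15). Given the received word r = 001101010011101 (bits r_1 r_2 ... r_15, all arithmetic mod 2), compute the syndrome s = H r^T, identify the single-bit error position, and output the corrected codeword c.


s = (1, 1, 0, 0)^T, error position = 12, corrected codeword c = 001101010010101

Compute s = H r^T mod 2 one row at a time:
  s_1 = 1 + 0 + 0 + 1 + 1 + 1 + 0 + 1 = 5 ≡ 1 (mod 2).
  s_2 = 1 + 0 + 1 + 0 + 1 + 1 + 0 + 1 = 5 ≡ 1 (mod 2).
  s_3 = 0 + 1 + 1 + 0 + 0 + 1 + 0 + 1 = 4 ≡ 0 (mod 2).
  s_4 = 0 + 1 + 0 + 0 + 0 + 1 + 1 + 1 = 4 ≡ 0 (mod 2).
s = (1, 1, 0, 0)^T — this equals column 12 of H (binary 1100), so error is at position 12.
Correct: flip bit 12 of r = 001101010011101 to get c = 001101010010101.


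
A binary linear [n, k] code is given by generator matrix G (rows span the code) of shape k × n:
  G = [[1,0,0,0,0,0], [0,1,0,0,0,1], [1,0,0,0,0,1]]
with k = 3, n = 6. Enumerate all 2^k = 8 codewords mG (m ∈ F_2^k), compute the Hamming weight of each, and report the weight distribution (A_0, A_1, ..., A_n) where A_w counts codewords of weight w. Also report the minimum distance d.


Weight distribution: A_0 = 1, A_1 = 3, A_2 = 3, A_3 = 1. Minimum distance d = 1.

Enumerate all 2^3 = 8 messages m ∈ F_2^3.
For each, compute codeword c = mG in F_2^6, then tally its weight.
  m = 000 → c = 000000, weight = 0.
  m = 100 → c = 100000, weight = 1.
  m = 010 → c = 010001, weight = 2.
  m = 110 → c = 110001, weight = 3.
  m = 001 → c = 100001, weight = 2.
  m = 101 → c = 000001, weight = 1.
  m = 011 → c = 110000, weight = 2.
  m = 111 → c = 010000, weight = 1.
Tally weights:
  weight 0: 1 codewords.
  weight 1: 3 codewords.
  weight 2: 3 codewords.
  weight 3: 1 codewords.
Minimum distance d = smallest w > 0 with A_w > 0 = 1.
Sanity: Σ A_w = 8 = 2^3 = 8 ✓.


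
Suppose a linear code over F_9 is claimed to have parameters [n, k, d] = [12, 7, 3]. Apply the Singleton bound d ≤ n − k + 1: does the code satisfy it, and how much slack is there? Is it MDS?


Singleton RHS = n − k + 1 = 6, slack = 3, bound satisfied, not MDS.

Singleton bound: d ≤ n − k + 1.
Here n = 12, k = 7, so n − k + 1 = 6.
Given d = 3, check d ≤ 6: YES.
Slack = (n − k + 1) − d = 3.
The code is NOT MDS (slack = 3 > 0).
Description: the claimed parameters are [12, 7, 3]_9; such a code would be non-MDS.


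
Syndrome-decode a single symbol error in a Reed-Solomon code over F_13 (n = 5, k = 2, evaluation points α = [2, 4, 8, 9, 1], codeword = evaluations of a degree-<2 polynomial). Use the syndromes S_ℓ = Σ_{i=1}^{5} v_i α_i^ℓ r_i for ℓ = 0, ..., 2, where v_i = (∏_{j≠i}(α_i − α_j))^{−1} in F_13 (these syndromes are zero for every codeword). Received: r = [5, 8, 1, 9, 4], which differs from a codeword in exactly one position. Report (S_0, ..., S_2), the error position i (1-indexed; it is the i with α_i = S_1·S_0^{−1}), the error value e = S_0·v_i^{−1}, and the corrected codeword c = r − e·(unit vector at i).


S = (6, 6, 6), error at position 5, error magnitude e = 7, c = [5, 8, 1, 9, 10].

Step 1: column multipliers v_i = (∏_{j≠i}(α_i − α_j))^{−1} mod 13.
  i = 1 (α = 2): (2−4)(2−8)(2−9)(2−1) = (−2)·(−6)·(−7)·1 = −84 ≡ 7, so v_1 = 7^{−1} = 2 (mod 13).
  i = 2 (α = 4): (4−2)(4−8)(4−9)(4−1) = 2·(−4)·(−5)·3 = 120 ≡ 3, so v_2 = 3^{−1} = 9 (mod 13).
  i = 3 (α = 8): (8−2)(8−4)(8−9)(8−1) = 6·4·(−1)·7 = −168 ≡ 1, so v_3 = 1^{−1} = 1 (mod 13).
  i = 4 (α = 9): (9−2)(9−4)(9−8)(9−1) = 7·5·1·8 = 280 ≡ 7, so v_4 = 7^{−1} = 2 (mod 13).
  i = 5 (α = 1): (1−2)(1−4)(1−8)(1−9) = (−1)·(−3)·(−7)·(−8) = 168 ≡ 12, so v_5 = 12^{−1} = 12 (mod 13).
  v = [2, 9, 1, 2, 12].
Step 2: syndromes of r = [5, 8, 1, 9, 4] (all sums mod 13).
  S_0 = Σ v_i r_i = 2·5 + 9·8 + 1·1 + 2·9 + 12·4 = 149 ≡ 6.
  S_1 = Σ v_i α_i r_i = 2·2·5 + 9·4·8 + 1·8·1 + 2·9·9 + 12·1·4 = 526 ≡ 6.
  α_i^2 mod 13 = [4, 3, 12, 3, 1].
  S_2 = Σ v_i α_i^2 r_i = 2·4·5 + 9·3·8 + 1·12·1 + 2·3·9 + 12·1·4 = 370 ≡ 6.
  S = (6, 6, 6) ≠ 0, so r is not a codeword (an error is present).
Step 3: locate the error. For a single error e at position i, S_ℓ = v_i·e·α_i^ℓ, so α_err = S_1/S_0.
  S_0^{−1} = 6^{−1} = 11 (mod 13), so α_err = 6·11 = 66 ≡ 1 = α_5. Error position i = 5.
  Consistency check: S_2/S_1 = 6·11 = 66 ≡ 1 = α_err ✓ (single-error assumption holds).
Step 4: error magnitude e = S_0/v_5 = S_0·∏_{j≠5}(α_5 − α_j) = 6·12 = 72 ≡ 7 (mod 13).
Step 5: correct position 5: c_5 = r_5 − e = 4 − 7 ≡ 10 (mod 13). Hence c = [5, 8, 1, 9, 10].
  Check: interpolating c through the α_i gives m(x) = 2 + 8·x (degree < 2) with m(α_i) = c_i for every i, so c is indeed a codeword.


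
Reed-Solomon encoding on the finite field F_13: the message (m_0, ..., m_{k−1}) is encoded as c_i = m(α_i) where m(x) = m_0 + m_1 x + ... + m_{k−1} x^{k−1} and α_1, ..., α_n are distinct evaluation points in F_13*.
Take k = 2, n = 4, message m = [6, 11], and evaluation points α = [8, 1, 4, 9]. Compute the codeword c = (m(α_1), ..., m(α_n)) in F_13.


c = [3, 4, 11, 1]

Message polynomial: m(x) = 6 + 11·x (mod 13).
For each evaluation point α_i, compute m(α_i) mod 13:
  α_1 = 8: Horner steps 11 → 3, so m(8) = 3.
  α_2 = 1: Horner steps 11 → 4, so m(1) = 4.
  α_3 = 4: Horner steps 11 → 11, so m(4) = 11.
  α_4 = 9: Horner steps 11 → 1, so m(9) = 1.
Codeword c = [3, 4, 11, 1] ∈ F_13^4.


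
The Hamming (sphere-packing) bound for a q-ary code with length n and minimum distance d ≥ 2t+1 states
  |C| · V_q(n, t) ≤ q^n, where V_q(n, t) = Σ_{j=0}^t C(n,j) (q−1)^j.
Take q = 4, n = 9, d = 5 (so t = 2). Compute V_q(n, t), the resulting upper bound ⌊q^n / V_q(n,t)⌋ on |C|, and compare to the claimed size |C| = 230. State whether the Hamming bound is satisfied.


V_q(n, t) = 352, q^n = 262144, Hamming bound = 744, |C| = 230 ≤ bound (satisfied).

Step 1: Compute V_q(n, t) = Σ_{j=0}^2 C(n, j) (q−1)^j.
  j = 0: C(9,0)·(3)^0 = 1·1 = 1.
  j = 1: C(9,1)·(3)^1 = 9·3 = 27.
  j = 2: C(9,2)·(3)^2 = 36·9 = 324.
  V_q(n, t) = 1 + 27 + 324 = 352.
Step 2: q^n = 4^9 = 262144.
Step 3: Hamming bound ⌊q^n / V_q(n,t)⌋ = ⌊262144/352⌋ = 744.
Step 4: Compare |C| = 230 to 744: satisfied.
The claimed |C| lies below the Hamming bound.


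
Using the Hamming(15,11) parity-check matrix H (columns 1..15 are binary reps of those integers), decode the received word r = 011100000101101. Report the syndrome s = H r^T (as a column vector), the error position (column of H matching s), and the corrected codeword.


s = (0, 0, 0, 1)^T, error position = 1, corrected codeword c = 111100000101101

Compute s = H r^T mod 2 one row at a time:
  s_1 = 0 + 0 + 1 + 0 + 1 + 1 + 0 + 1 = 4 ≡ 0 (mod 2).
  s_2 = 1 + 0 + 0 + 0 + 1 + 1 + 0 + 1 = 4 ≡ 0 (mod 2).
  s_3 = 1 + 1 + 0 + 0 + 1 + 0 + 0 + 1 = 4 ≡ 0 (mod 2).
  s_4 = 0 + 1 + 0 + 0 + 0 + 0 + 1 + 1 = 3 ≡ 1 (mod 2).
s = (0, 0, 0, 1)^T — this equals column 1 of H (binary 0001), so error is at position 1.
Correct: flip bit 1 of r = 011100000101101 to get c = 111100000101101.


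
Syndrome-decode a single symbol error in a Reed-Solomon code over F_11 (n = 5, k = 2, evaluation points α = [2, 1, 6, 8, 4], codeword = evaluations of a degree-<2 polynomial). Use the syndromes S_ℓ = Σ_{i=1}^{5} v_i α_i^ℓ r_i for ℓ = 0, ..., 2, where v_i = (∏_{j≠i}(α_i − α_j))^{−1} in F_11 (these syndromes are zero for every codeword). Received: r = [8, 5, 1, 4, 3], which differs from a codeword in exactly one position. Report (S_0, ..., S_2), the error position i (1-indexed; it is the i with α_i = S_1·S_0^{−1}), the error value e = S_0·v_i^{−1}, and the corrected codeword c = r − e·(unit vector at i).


S = (10, 5, 8), error at position 3, error magnitude e = 3, c = [8, 5, 9, 4, 3].

Step 1: column multipliers v_i = (∏_{j≠i}(α_i − α_j))^{−1} mod 11.
  i = 1 (α = 2): (2−1)(2−6)(2−8)(2−4) = 1·(−4)·(−6)·(−2) = −48 ≡ 7, so v_1 = 7^{−1} = 8 (mod 11).
  i = 2 (α = 1): (1−2)(1−6)(1−8)(1−4) = (−1)·(−5)·(−7)·(−3) = 105 ≡ 6, so v_2 = 6^{−1} = 2 (mod 11).
  i = 3 (α = 6): (6−2)(6−1)(6−8)(6−4) = 4·5·(−2)·2 = −80 ≡ 8, so v_3 = 8^{−1} = 7 (mod 11).
  i = 4 (α = 8): (8−2)(8−1)(8−6)(8−4) = 6·7·2·4 = 336 ≡ 6, so v_4 = 6^{−1} = 2 (mod 11).
  i = 5 (α = 4): (4−2)(4−1)(4−6)(4−8) = 2·3·(−2)·(−4) = 48 ≡ 4, so v_5 = 4^{−1} = 3 (mod 11).
  v = [8, 2, 7, 2, 3].
Step 2: syndromes of r = [8, 5, 1, 4, 3] (all sums mod 11).
  S_0 = Σ v_i r_i = 8·8 + 2·5 + 7·1 + 2·4 + 3·3 = 98 ≡ 10.
  S_1 = Σ v_i α_i r_i = 8·2·8 + 2·1·5 + 7·6·1 + 2·8·4 + 3·4·3 = 280 ≡ 5.
  α_i^2 mod 11 = [4, 1, 3, 9, 5].
  S_2 = Σ v_i α_i^2 r_i = 8·4·8 + 2·1·5 + 7·3·1 + 2·9·4 + 3·5·3 = 404 ≡ 8.
  S = (10, 5, 8) ≠ 0, so r is not a codeword (an error is present).
Step 3: locate the error. For a single error e at position i, S_ℓ = v_i·e·α_i^ℓ, so α_err = S_1/S_0.
  S_0^{−1} = 10^{−1} = 10 (mod 11), so α_err = 5·10 = 50 ≡ 6 = α_3. Error position i = 3.
  Consistency check: S_2/S_1 = 8·9 = 72 ≡ 6 = α_err ✓ (single-error assumption holds).
Step 4: error magnitude e = S_0/v_3 = S_0·∏_{j≠3}(α_3 − α_j) = 10·8 = 80 ≡ 3 (mod 11).
Step 5: correct position 3: c_3 = r_3 − e = 1 − 3 ≡ 9 (mod 11). Hence c = [8, 5, 9, 4, 3].
  Check: interpolating c through the α_i gives m(x) = 2 + 3·x (degree < 2) with m(α_i) = c_i for every i, so c is indeed a codeword.


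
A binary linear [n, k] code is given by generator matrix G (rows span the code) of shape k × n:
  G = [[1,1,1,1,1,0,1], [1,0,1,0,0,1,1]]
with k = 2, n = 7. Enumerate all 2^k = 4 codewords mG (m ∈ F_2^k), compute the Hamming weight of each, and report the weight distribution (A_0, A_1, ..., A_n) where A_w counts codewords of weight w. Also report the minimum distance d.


Weight distribution: A_0 = 1, A_4 = 2, A_6 = 1. Minimum distance d = 4.

Enumerate all 2^2 = 4 messages m ∈ F_2^2.
For each, compute codeword c = mG in F_2^7, then tally its weight.
  m = 00 → c = 0000000, weight = 0.
  m = 10 → c = 1111101, weight = 6.
  m = 01 → c = 1010011, weight = 4.
  m = 11 → c = 0101110, weight = 4.
Tally weights:
  weight 0: 1 codewords.
  weight 4: 2 codewords.
  weight 6: 1 codewords.
Minimum distance d = smallest w > 0 with A_w > 0 = 4.
Sanity: Σ A_w = 4 = 2^2 = 4 ✓.


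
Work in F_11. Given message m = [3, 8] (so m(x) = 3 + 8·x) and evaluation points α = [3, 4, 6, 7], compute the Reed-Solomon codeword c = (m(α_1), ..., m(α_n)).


c = [5, 2, 7, 4]

Message polynomial: m(x) = 3 + 8·x (mod 11).
For each evaluation point α_i, compute m(α_i) mod 11:
  α_1 = 3: Horner steps 8 → 5, so m(3) = 5.
  α_2 = 4: Horner steps 8 → 2, so m(4) = 2.
  α_3 = 6: Horner steps 8 → 7, so m(6) = 7.
  α_4 = 7: Horner steps 8 → 4, so m(7) = 4.
Codeword c = [5, 2, 7, 4] ∈ F_11^4.


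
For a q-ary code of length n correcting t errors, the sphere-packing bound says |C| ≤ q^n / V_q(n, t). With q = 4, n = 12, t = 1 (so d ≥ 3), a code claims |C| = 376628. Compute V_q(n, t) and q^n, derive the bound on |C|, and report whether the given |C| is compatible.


V_q(n, t) = 37, q^n = 16777216, Hamming bound = 453438, |C| = 376628 ≤ bound (satisfied).

Step 1: Compute V_q(n, t) = Σ_{j=0}^1 C(n, j) (q−1)^j.
  j = 0: C(12,0)·(3)^0 = 1·1 = 1.
  j = 1: C(12,1)·(3)^1 = 12·3 = 36.
  V_q(n, t) = 1 + 36 = 37.
Step 2: q^n = 4^12 = 16777216.
Step 3: Hamming bound ⌊q^n / V_q(n,t)⌋ = ⌊16777216/37⌋ = 453438.
Step 4: Compare |C| = 376628 to 453438: satisfied.
The claimed |C| lies below the Hamming bound.


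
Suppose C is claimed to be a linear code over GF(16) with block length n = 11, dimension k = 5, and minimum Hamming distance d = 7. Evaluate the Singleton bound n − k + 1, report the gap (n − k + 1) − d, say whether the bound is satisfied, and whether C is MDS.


Singleton RHS = n − k + 1 = 7, slack = 0, bound satisfied, MDS.

Singleton bound: d ≤ n − k + 1.
Here n = 11, k = 5, so n − k + 1 = 7.
Given d = 7, check d ≤ 7: YES.
Slack = (n − k + 1) − d = 0.
The code is MDS (slack = 0).
Description: the claimed parameters are [11, 5, 7]_16; such a code would be MDS (meets Singleton bound).


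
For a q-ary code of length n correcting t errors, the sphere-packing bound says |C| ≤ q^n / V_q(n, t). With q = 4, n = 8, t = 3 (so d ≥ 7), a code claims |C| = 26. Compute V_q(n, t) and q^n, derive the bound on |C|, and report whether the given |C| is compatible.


V_q(n, t) = 1789, q^n = 65536, Hamming bound = 36, |C| = 26 ≤ bound (satisfied).

Step 1: Compute V_q(n, t) = Σ_{j=0}^3 C(n, j) (q−1)^j.
  j = 0: C(8,0)·(3)^0 = 1·1 = 1.
  j = 1: C(8,1)·(3)^1 = 8·3 = 24.
  j = 2: C(8,2)·(3)^2 = 28·9 = 252.
  j = 3: C(8,3)·(3)^3 = 56·27 = 1512.
  V_q(n, t) = 1 + 24 + 252 + 1512 = 1789.
Step 2: q^n = 4^8 = 65536.
Step 3: Hamming bound ⌊q^n / V_q(n,t)⌋ = ⌊65536/1789⌋ = 36.
Step 4: Compare |C| = 26 to 36: satisfied.
The claimed |C| lies below the Hamming bound.


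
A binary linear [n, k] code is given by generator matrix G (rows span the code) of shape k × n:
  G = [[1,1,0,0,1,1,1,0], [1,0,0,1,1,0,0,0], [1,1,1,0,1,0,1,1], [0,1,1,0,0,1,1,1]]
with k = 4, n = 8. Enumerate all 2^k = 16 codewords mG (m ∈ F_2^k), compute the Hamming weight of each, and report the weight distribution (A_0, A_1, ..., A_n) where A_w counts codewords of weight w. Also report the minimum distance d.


Weight distribution: A_0 = 1, A_2 = 2, A_3 = 4, A_4 = 2, A_5 = 4, A_6 = 2, A_8 = 1. Minimum distance d = 2.

Enumerate all 2^4 = 16 messages m ∈ F_2^4.
For each, compute codeword c = mG in F_2^8, then tally its weight.
  m = 0000 → c = 00000000, weight = 0.
  m = 1000 → c = 11001110, weight = 5.
  m = 0100 → c = 10011000, weight = 3.
  m = 1100 → c = 01010110, weight = 4.
  m = 0010 → c = 11101011, weight = 6.
  m = 1010 → c = 00100101, weight = 3.
  m = 0110 → c = 01110011, weight = 5.
  m = 1110 → c = 10111101, weight = 6.
  m = 0001 → c = 01100111, weight = 5.
  m = 1001 → c = 10101001, weight = 4.
  m = 0101 → c = 11111111, weight = 8.
  m = 1101 → c = 00110001, weight = 3.
  m = 0011 → c = 10001100, weight = 3.
  m = 1011 → c = 01000010, weight = 2.
  m = 0111 → c = 00010100, weight = 2.
  m = 1111 → c = 11011010, weight = 5.
Tally weights:
  weight 0: 1 codewords.
  weight 2: 2 codewords.
  weight 3: 4 codewords.
  weight 4: 2 codewords.
  weight 5: 4 codewords.
  weight 6: 2 codewords.
  weight 8: 1 codewords.
Minimum distance d = smallest w > 0 with A_w > 0 = 2.
Sanity: Σ A_w = 16 = 2^4 = 16 ✓.


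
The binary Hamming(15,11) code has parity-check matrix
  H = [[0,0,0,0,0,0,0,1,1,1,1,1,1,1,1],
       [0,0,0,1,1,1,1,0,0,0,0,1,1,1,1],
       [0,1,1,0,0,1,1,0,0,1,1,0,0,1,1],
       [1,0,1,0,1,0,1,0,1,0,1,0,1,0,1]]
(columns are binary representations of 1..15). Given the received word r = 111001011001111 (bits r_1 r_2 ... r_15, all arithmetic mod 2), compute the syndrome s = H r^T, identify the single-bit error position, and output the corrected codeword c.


s = (0, 1, 1, 1)^T, error position = 7, corrected codeword c = 111001111001111

Compute s = H r^T mod 2 one row at a time:
  s_1 = 1 + 1 + 0 + 0 + 1 + 1 + 1 + 1 = 6 ≡ 0 (mod 2).
  s_2 = 0 + 0 + 1 + 0 + 1 + 1 + 1 + 1 = 5 ≡ 1 (mod 2).
  s_3 = 1 + 1 + 1 + 0 + 0 + 0 + 1 + 1 = 5 ≡ 1 (mod 2).
  s_4 = 1 + 1 + 0 + 0 + 1 + 0 + 1 + 1 = 5 ≡ 1 (mod 2).
s = (0, 1, 1, 1)^T — this equals column 7 of H (binary 0111), so error is at position 7.
Correct: flip bit 7 of r = 111001011001111 to get c = 111001111001111.


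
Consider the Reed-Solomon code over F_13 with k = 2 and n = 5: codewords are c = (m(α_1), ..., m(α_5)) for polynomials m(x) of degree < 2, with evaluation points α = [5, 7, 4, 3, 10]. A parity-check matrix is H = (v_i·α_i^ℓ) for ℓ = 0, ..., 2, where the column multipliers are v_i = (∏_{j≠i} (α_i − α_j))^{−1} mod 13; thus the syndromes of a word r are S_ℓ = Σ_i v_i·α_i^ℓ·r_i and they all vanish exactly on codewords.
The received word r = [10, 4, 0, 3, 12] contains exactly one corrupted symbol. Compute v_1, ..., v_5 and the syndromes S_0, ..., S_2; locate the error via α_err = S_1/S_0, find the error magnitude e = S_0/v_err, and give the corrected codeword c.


S = (5, 11, 6), error at position 5, error magnitude e = 4, c = [10, 4, 0, 3, 8].

Step 1: column multipliers v_i = (∏_{j≠i}(α_i − α_j))^{−1} mod 13.
  i = 1 (α = 5): (5−7)(5−4)(5−3)(5−10) = (−2)·1·2·(−5) = 20 ≡ 7, so v_1 = 7^{−1} = 2 (mod 13).
  i = 2 (α = 7): (7−5)(7−4)(7−3)(7−10) = 2·3·4·(−3) = −72 ≡ 6, so v_2 = 6^{−1} = 11 (mod 13).
  i = 3 (α = 4): (4−5)(4−7)(4−3)(4−10) = (−1)·(−3)·1·(−6) = −18 ≡ 8, so v_3 = 8^{−1} = 5 (mod 13).
  i = 4 (α = 3): (3−5)(3−7)(3−4)(3−10) = (−2)·(−4)·(−1)·(−7) = 56 ≡ 4, so v_4 = 4^{−1} = 10 (mod 13).
  i = 5 (α = 10): (10−5)(10−7)(10−4)(10−3) = 5·3·6·7 = 630 ≡ 6, so v_5 = 6^{−1} = 11 (mod 13).
  v = [2, 11, 5, 10, 11].
Step 2: syndromes of r = [10, 4, 0, 3, 12] (all sums mod 13).
  S_0 = Σ v_i r_i = 2·10 + 11·4 + 5·0 + 10·3 + 11·12 = 226 ≡ 5.
  S_1 = Σ v_i α_i r_i = 2·5·10 + 11·7·4 + 5·4·0 + 10·3·3 + 11·10·12 = 1818 ≡ 11.
  α_i^2 mod 13 = [12, 10, 3, 9, 9].
  S_2 = Σ v_i α_i^2 r_i = 2·12·10 + 11·10·4 + 5·3·0 + 10·9·3 + 11·9·12 = 2138 ≡ 6.
  S = (5, 11, 6) ≠ 0, so r is not a codeword (an error is present).
Step 3: locate the error. For a single error e at position i, S_ℓ = v_i·e·α_i^ℓ, so α_err = S_1/S_0.
  S_0^{−1} = 5^{−1} = 8 (mod 13), so α_err = 11·8 = 88 ≡ 10 = α_5. Error position i = 5.
  Consistency check: S_2/S_1 = 6·6 = 36 ≡ 10 = α_err ✓ (single-error assumption holds).
Step 4: error magnitude e = S_0/v_5 = S_0·∏_{j≠5}(α_5 − α_j) = 5·6 = 30 ≡ 4 (mod 13).
Step 5: correct position 5: c_5 = r_5 − e = 12 − 4 ≡ 8 (mod 13). Hence c = [10, 4, 0, 3, 8].
  Check: interpolating c through the α_i gives m(x) = 12 + 10·x (degree < 2) with m(α_i) = c_i for every i, so c is indeed a codeword.


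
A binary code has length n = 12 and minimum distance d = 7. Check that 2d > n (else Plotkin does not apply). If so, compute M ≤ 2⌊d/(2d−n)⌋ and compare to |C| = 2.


Plotkin bound M ≤ 6; given |C| = 2 ≤ bound (satisfied).

Check applicability: 2d = 14, n = 12.
2d − n = 2 > 0, so Plotkin applies.
Compute d/(2d−n) = 7/2 ≈ 3.5000.
⌊d/(2d−n)⌋ = 3.
Plotkin bound: M ≤ 2·3 = 6.
Given |C| = 2, check: satisfied.
This |C| is below the Plotkin bound.


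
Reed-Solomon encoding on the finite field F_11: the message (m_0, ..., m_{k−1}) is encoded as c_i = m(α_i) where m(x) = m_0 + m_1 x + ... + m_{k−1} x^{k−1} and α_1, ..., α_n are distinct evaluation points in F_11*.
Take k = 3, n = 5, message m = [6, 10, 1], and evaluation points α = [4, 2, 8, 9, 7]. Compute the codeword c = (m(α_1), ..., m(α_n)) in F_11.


c = [7, 8, 7, 1, 4]

Message polynomial: m(x) = 6 + 10·x + 1·x^2 (mod 11).
For each evaluation point α_i, compute m(α_i) mod 11:
  α_1 = 4: Horner steps 1 → 3 → 7, so m(4) = 7.
  α_2 = 2: Horner steps 1 → 1 → 8, so m(2) = 8.
  α_3 = 8: Horner steps 1 → 7 → 7, so m(8) = 7.
  α_4 = 9: Horner steps 1 → 8 → 1, so m(9) = 1.
  α_5 = 7: Horner steps 1 → 6 → 4, so m(7) = 4.
Codeword c = [7, 8, 7, 1, 4] ∈ F_11^5.


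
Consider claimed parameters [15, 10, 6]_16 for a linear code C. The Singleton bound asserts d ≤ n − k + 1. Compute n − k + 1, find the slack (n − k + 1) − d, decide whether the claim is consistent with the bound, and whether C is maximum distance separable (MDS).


Singleton RHS = n − k + 1 = 6, slack = 0, bound satisfied, MDS.

Singleton bound: d ≤ n − k + 1.
Here n = 15, k = 10, so n − k + 1 = 6.
Given d = 6, check d ≤ 6: YES.
Slack = (n − k + 1) − d = 0.
The code is MDS (slack = 0).
Description: the claimed parameters are [15, 10, 6]_16; such a code would be MDS (meets Singleton bound).


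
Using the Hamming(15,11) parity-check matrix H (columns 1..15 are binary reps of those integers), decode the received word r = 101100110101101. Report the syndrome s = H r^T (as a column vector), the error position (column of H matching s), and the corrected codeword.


s = (1, 1, 0, 1)^T, error position = 13, corrected codeword c = 101100110101001

Compute s = H r^T mod 2 one row at a time:
  s_1 = 1 + 0 + 1 + 0 + 1 + 1 + 0 + 1 = 5 ≡ 1 (mod 2).
  s_2 = 1 + 0 + 0 + 1 + 1 + 1 + 0 + 1 = 5 ≡ 1 (mod 2).
  s_3 = 0 + 1 + 0 + 1 + 1 + 0 + 0 + 1 = 4 ≡ 0 (mod 2).
  s_4 = 1 + 1 + 0 + 1 + 0 + 0 + 1 + 1 = 5 ≡ 1 (mod 2).
s = (1, 1, 0, 1)^T — this equals column 13 of H (binary 1101), so error is at position 13.
Correct: flip bit 13 of r = 101100110101101 to get c = 101100110101001.


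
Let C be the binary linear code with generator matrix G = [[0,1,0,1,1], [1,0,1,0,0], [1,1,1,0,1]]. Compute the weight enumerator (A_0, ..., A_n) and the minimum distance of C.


Weight distribution: A_0 = 1, A_1 = 1, A_2 = 2, A_3 = 2, A_4 = 1, A_5 = 1. Minimum distance d = 1.

Enumerate all 2^3 = 8 messages m ∈ F_2^3.
For each, compute codeword c = mG in F_2^5, then tally its weight.
  m = 000 → c = 00000, weight = 0.
  m = 100 → c = 01011, weight = 3.
  m = 010 → c = 10100, weight = 2.
  m = 110 → c = 11111, weight = 5.
  m = 001 → c = 11101, weight = 4.
  m = 101 → c = 10110, weight = 3.
  m = 011 → c = 01001, weight = 2.
  m = 111 → c = 00010, weight = 1.
Tally weights:
  weight 0: 1 codewords.
  weight 1: 1 codewords.
  weight 2: 2 codewords.
  weight 3: 2 codewords.
  weight 4: 1 codewords.
  weight 5: 1 codewords.
Minimum distance d = smallest w > 0 with A_w > 0 = 1.
Sanity: Σ A_w = 8 = 2^3 = 8 ✓.


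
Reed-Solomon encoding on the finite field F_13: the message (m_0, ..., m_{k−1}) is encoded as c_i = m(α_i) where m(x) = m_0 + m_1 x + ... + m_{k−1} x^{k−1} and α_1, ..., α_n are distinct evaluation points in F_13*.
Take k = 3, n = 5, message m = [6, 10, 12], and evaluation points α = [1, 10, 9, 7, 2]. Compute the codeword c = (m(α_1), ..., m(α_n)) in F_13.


c = [2, 6, 2, 1, 9]

Message polynomial: m(x) = 6 + 10·x + 12·x^2 (mod 13).
For each evaluation point α_i, compute m(α_i) mod 13:
  α_1 = 1: Horner steps 12 → 9 → 2, so m(1) = 2.
  α_2 = 10: Horner steps 12 → 0 → 6, so m(10) = 6.
  α_3 = 9: Horner steps 12 → 1 → 2, so m(9) = 2.
  α_4 = 7: Horner steps 12 → 3 → 1, so m(7) = 1.
  α_5 = 2: Horner steps 12 → 8 → 9, so m(2) = 9.
Codeword c = [2, 6, 2, 1, 9] ∈ F_13^5.


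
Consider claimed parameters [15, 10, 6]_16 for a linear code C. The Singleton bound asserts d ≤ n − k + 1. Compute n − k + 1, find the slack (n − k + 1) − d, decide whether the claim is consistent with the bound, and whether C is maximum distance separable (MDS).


Singleton RHS = n − k + 1 = 6, slack = 0, bound satisfied, MDS.

Singleton bound: d ≤ n − k + 1.
Here n = 15, k = 10, so n − k + 1 = 6.
Given d = 6, check d ≤ 6: YES.
Slack = (n − k + 1) − d = 0.
The code is MDS (slack = 0).
Description: the claimed parameters are [15, 10, 6]_16; such a code would be MDS (meets Singleton bound).


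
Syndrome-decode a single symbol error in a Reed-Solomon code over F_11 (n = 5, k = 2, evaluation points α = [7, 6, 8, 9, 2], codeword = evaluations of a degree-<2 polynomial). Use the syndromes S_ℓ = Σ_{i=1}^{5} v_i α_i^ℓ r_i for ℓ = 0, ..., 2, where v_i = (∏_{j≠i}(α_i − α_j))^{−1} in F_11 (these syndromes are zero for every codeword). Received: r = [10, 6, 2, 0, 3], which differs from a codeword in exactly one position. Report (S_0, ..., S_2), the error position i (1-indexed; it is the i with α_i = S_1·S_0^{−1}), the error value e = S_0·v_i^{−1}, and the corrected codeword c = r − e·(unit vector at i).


S = (5, 2, 3), error at position 1, error magnitude e = 6, c = [4, 6, 2, 0, 3].

Step 1: column multipliers v_i = (∏_{j≠i}(α_i − α_j))^{−1} mod 11.
  i = 1 (α = 7): (7−6)(7−8)(7−9)(7−2) = 1·(−1)·(−2)·5 = 10 ≡ 10, so v_1 = 10^{−1} = 10 (mod 11).
  i = 2 (α = 6): (6−7)(6−8)(6−9)(6−2) = (−1)·(−2)·(−3)·4 = −24 ≡ 9, so v_2 = 9^{−1} = 5 (mod 11).
  i = 3 (α = 8): (8−7)(8−6)(8−9)(8−2) = 1·2·(−1)·6 = −12 ≡ 10, so v_3 = 10^{−1} = 10 (mod 11).
  i = 4 (α = 9): (9−7)(9−6)(9−8)(9−2) = 2·3·1·7 = 42 ≡ 9, so v_4 = 9^{−1} = 5 (mod 11).
  i = 5 (α = 2): (2−7)(2−6)(2−8)(2−9) = (−5)·(−4)·(−6)·(−7) = 840 ≡ 4, so v_5 = 4^{−1} = 3 (mod 11).
  v = [10, 5, 10, 5, 3].
Step 2: syndromes of r = [10, 6, 2, 0, 3] (all sums mod 11).
  S_0 = Σ v_i r_i = 10·10 + 5·6 + 10·2 + 5·0 + 3·3 = 159 ≡ 5.
  S_1 = Σ v_i α_i r_i = 10·7·10 + 5·6·6 + 10·8·2 + 5·9·0 + 3·2·3 = 1058 ≡ 2.
  α_i^2 mod 11 = [5, 3, 9, 4, 4].
  S_2 = Σ v_i α_i^2 r_i = 10·5·10 + 5·3·6 + 10·9·2 + 5·4·0 + 3·4·3 = 806 ≡ 3.
  S = (5, 2, 3) ≠ 0, so r is not a codeword (an error is present).
Step 3: locate the error. For a single error e at position i, S_ℓ = v_i·e·α_i^ℓ, so α_err = S_1/S_0.
  S_0^{−1} = 5^{−1} = 9 (mod 11), so α_err = 2·9 = 18 ≡ 7 = α_1. Error position i = 1.
  Consistency check: S_2/S_1 = 3·6 = 18 ≡ 7 = α_err ✓ (single-error assumption holds).
Step 4: error magnitude e = S_0/v_1 = S_0·∏_{j≠1}(α_1 − α_j) = 5·10 = 50 ≡ 6 (mod 11).
Step 5: correct position 1: c_1 = r_1 − e = 10 − 6 ≡ 4 (mod 11). Hence c = [4, 6, 2, 0, 3].
  Check: interpolating c through the α_i gives m(x) = 7 + 9·x (degree < 2) with m(α_i) = c_i for every i, so c is indeed a codeword.


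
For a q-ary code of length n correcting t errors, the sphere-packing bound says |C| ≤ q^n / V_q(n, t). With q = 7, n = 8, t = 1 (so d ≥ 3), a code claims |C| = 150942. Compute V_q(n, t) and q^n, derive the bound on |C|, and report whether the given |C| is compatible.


V_q(n, t) = 49, q^n = 5764801, Hamming bound = 117649, |C| = 150942 > bound (violated).

Step 1: Compute V_q(n, t) = Σ_{j=0}^1 C(n, j) (q−1)^j.
  j = 0: C(8,0)·(6)^0 = 1·1 = 1.
  j = 1: C(8,1)·(6)^1 = 8·6 = 48.
  V_q(n, t) = 1 + 48 = 49.
Step 2: q^n = 7^8 = 5764801.
Step 3: Hamming bound ⌊q^n / V_q(n,t)⌋ = ⌊5764801/49⌋ = 117649.
Step 4: Compare |C| = 150942 to 117649: violated.
The claimed |C| lies above the Hamming bound, so no 7-ary code of length 8 with d ≥ 3 can have 150942 codewords.


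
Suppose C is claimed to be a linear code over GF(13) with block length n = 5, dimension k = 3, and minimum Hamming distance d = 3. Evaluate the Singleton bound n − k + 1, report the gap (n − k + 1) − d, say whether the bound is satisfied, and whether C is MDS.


Singleton RHS = n − k + 1 = 3, slack = 0, bound satisfied, MDS.

Singleton bound: d ≤ n − k + 1.
Here n = 5, k = 3, so n − k + 1 = 3.
Given d = 3, check d ≤ 3: YES.
Slack = (n − k + 1) − d = 0.
The code is MDS (slack = 0).
Description: the claimed parameters are [5, 3, 3]_13; such a code would be MDS (meets Singleton bound).


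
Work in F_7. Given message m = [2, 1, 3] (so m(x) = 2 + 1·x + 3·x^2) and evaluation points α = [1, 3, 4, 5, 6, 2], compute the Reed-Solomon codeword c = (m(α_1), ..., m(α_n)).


c = [6, 4, 5, 5, 4, 2]

Message polynomial: m(x) = 2 + 1·x + 3·x^2 (mod 7).
For each evaluation point α_i, compute m(α_i) mod 7:
  α_1 = 1: Horner steps 3 → 4 → 6, so m(1) = 6.
  α_2 = 3: Horner steps 3 → 3 → 4, so m(3) = 4.
  α_3 = 4: Horner steps 3 → 6 → 5, so m(4) = 5.
  α_4 = 5: Horner steps 3 → 2 → 5, so m(5) = 5.
  α_5 = 6: Horner steps 3 → 5 → 4, so m(6) = 4.
  α_6 = 2: Horner steps 3 → 0 → 2, so m(2) = 2.
Codeword c = [6, 4, 5, 5, 4, 2] ∈ F_7^6.
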